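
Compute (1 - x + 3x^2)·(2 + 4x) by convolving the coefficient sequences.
Ascending coefficients: a = [1, -1, 3], b = [2, 4]. c[0] = 1×2 = 2; c[1] = 1×4 + -1×2 = 2; c[2] = -1×4 + 3×2 = 2; c[3] = 3×4 = 12. Result coefficients: [2, 2, 2, 12] → 2 + 2x + 2x^2 + 12x^3

2 + 2x + 2x^2 + 12x^3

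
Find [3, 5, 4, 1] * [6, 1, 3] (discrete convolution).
y[0] = 3×6 = 18; y[1] = 3×1 + 5×6 = 33; y[2] = 3×3 + 5×1 + 4×6 = 38; y[3] = 5×3 + 4×1 + 1×6 = 25; y[4] = 4×3 + 1×1 = 13; y[5] = 1×3 = 3

[18, 33, 38, 25, 13, 3]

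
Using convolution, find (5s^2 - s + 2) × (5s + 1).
Ascending coefficients: a = [2, -1, 5], b = [1, 5]. c[0] = 2×1 = 2; c[1] = 2×5 + -1×1 = 9; c[2] = -1×5 + 5×1 = 0; c[3] = 5×5 = 25. Result coefficients: [2, 9, 0, 25] → 25s^3 + 9s + 2

25s^3 + 9s + 2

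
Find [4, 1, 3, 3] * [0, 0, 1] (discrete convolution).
y[0] = 4×0 = 0; y[1] = 4×0 + 1×0 = 0; y[2] = 4×1 + 1×0 + 3×0 = 4; y[3] = 1×1 + 3×0 + 3×0 = 1; y[4] = 3×1 + 3×0 = 3; y[5] = 3×1 = 3

[0, 0, 4, 1, 3, 3]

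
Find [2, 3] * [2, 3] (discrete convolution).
y[0] = 2×2 = 4; y[1] = 2×3 + 3×2 = 12; y[2] = 3×3 = 9

[4, 12, 9]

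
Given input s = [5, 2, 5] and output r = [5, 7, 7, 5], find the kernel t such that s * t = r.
Output length 4 = len(s) + len(t) - 1 ⇒ len(t) = 2. Solve t forward using t[k] = (r[k] - Σ_{i≥1} s[i]·t[k-i]) / s[0]: t[0] = r[0] / s[0] = 5 / 5 = 1; t[1] = (r[1] - 2×1) / s[0] = (7 - 2×1) / 5 = 1. So t = [1, 1]. Forward-check [5, 2, 5] * [1, 1]: r[0] = 5×1 = 5; r[1] = 5×1 + 2×1 = 7; r[2] = 2×1 + 5×1 = 7; r[3] = 5×1 = 5 → [5, 7, 7, 5] ✓

[1, 1]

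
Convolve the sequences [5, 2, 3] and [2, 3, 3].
y[0] = 5×2 = 10; y[1] = 5×3 + 2×2 = 19; y[2] = 5×3 + 2×3 + 3×2 = 27; y[3] = 2×3 + 3×3 = 15; y[4] = 3×3 = 9

[10, 19, 27, 15, 9]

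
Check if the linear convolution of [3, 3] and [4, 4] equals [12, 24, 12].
Recompute linear convolution of [3, 3] and [4, 4]: y[0] = 3×4 = 12; y[1] = 3×4 + 3×4 = 24; y[2] = 3×4 = 12 → [12, 24, 12]. Given [12, 24, 12] matches, so answer: Yes

Yes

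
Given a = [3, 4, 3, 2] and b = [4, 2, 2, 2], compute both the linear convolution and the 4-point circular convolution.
Linear: y_lin[0] = 3×4 = 12; y_lin[1] = 3×2 + 4×4 = 22; y_lin[2] = 3×2 + 4×2 + 3×4 = 26; y_lin[3] = 3×2 + 4×2 + 3×2 + 2×4 = 28; y_lin[4] = 4×2 + 3×2 + 2×2 = 18; y_lin[5] = 3×2 + 2×2 = 10; y_lin[6] = 2×2 = 4 → [12, 22, 26, 28, 18, 10, 4]. Circular (length 4): y[0] = 3×4 + 4×2 + 3×2 + 2×2 = 30; y[1] = 3×2 + 4×4 + 3×2 + 2×2 = 32; y[2] = 3×2 + 4×2 + 3×4 + 2×2 = 30; y[3] = 3×2 + 4×2 + 3×2 + 2×4 = 28 → [30, 32, 30, 28]

Linear: [12, 22, 26, 28, 18, 10, 4], Circular: [30, 32, 30, 28]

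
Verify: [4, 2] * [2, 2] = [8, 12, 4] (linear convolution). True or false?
Recompute linear convolution of [4, 2] and [2, 2]: y[0] = 4×2 = 8; y[1] = 4×2 + 2×2 = 12; y[2] = 2×2 = 4 → [8, 12, 4]. Given [8, 12, 4] matches, so answer: Yes

Yes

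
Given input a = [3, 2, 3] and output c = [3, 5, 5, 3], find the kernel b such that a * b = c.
Output length 4 = len(a) + len(b) - 1 ⇒ len(b) = 2. Solve b forward using b[k] = (c[k] - Σ_{i≥1} a[i]·b[k-i]) / a[0]: b[0] = c[0] / a[0] = 3 / 3 = 1; b[1] = (c[1] - 2×1) / a[0] = (5 - 2×1) / 3 = 1. So b = [1, 1]. Forward-check [3, 2, 3] * [1, 1]: c[0] = 3×1 = 3; c[1] = 3×1 + 2×1 = 5; c[2] = 2×1 + 3×1 = 5; c[3] = 3×1 = 3 → [3, 5, 5, 3] ✓

[1, 1]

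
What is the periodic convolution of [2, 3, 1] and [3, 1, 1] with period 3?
Use y[k] = Σ_j x[j]·h[(k-j) mod 3]. y[0] = 2×3 + 3×1 + 1×1 = 10; y[1] = 2×1 + 3×3 + 1×1 = 12; y[2] = 2×1 + 3×1 + 1×3 = 8. Result: [10, 12, 8]

[10, 12, 8]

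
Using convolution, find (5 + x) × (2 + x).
Ascending coefficients: a = [5, 1], b = [2, 1]. c[0] = 5×2 = 10; c[1] = 5×1 + 1×2 = 7; c[2] = 1×1 = 1. Result coefficients: [10, 7, 1] → 10 + 7x + x^2

10 + 7x + x^2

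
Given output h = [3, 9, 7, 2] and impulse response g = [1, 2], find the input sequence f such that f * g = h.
Deconvolve h=[3, 9, 7, 2] by g=[1, 2]. Since g[0]=1, solve forward: f[0] = h[0] / 1 = 3; f[1] = (h[1] - 3×2) / 1 = 3; f[2] = (h[2] - 3×2) / 1 = 1. So f = [3, 3, 1]. Check by forward convolution: h[0] = 3×1 = 3; h[1] = 3×2 + 3×1 = 9; h[2] = 3×2 + 1×1 = 7; h[3] = 1×2 = 2

[3, 3, 1]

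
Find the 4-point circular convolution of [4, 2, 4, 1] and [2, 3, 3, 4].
Use y[k] = Σ_j a[j]·b[(k-j) mod 4]. y[0] = 4×2 + 2×4 + 4×3 + 1×3 = 31; y[1] = 4×3 + 2×2 + 4×4 + 1×3 = 35; y[2] = 4×3 + 2×3 + 4×2 + 1×4 = 30; y[3] = 4×4 + 2×3 + 4×3 + 1×2 = 36. Result: [31, 35, 30, 36]

[31, 35, 30, 36]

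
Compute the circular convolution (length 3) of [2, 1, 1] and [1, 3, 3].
Use y[k] = Σ_j s[j]·t[(k-j) mod 3]. y[0] = 2×1 + 1×3 + 1×3 = 8; y[1] = 2×3 + 1×1 + 1×3 = 10; y[2] = 2×3 + 1×3 + 1×1 = 10. Result: [8, 10, 10]

[8, 10, 10]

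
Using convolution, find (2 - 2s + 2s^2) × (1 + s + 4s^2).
Ascending coefficients: a = [2, -2, 2], b = [1, 1, 4]. c[0] = 2×1 = 2; c[1] = 2×1 + -2×1 = 0; c[2] = 2×4 + -2×1 + 2×1 = 8; c[3] = -2×4 + 2×1 = -6; c[4] = 2×4 = 8. Result coefficients: [2, 0, 8, -6, 8] → 2 + 8s^2 - 6s^3 + 8s^4

2 + 8s^2 - 6s^3 + 8s^4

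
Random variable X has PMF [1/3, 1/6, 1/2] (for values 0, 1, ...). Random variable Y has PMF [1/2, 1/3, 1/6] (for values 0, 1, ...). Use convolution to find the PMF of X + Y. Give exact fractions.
P(X+Y=k) = Σ_i P(X=i)·P(Y=k-i) — a convolution of [1/3, 1/6, 1/2] and [1/2, 1/3, 1/6]. P(X+Y=0) = (1/3)×(1/2) = 1/6; P(X+Y=1) = (1/3)×(1/3) + (1/6)×(1/2) = 1/9 + 1/12 = 7/36; P(X+Y=2) = (1/3)×(1/6) + (1/6)×(1/3) + (1/2)×(1/2) = 1/18 + 1/18 + 1/4 = 13/36; P(X+Y=3) = (1/6)×(1/6) + (1/2)×(1/3) = 1/36 + 1/6 = 7/36; P(X+Y=4) = (1/2)×(1/6) = 1/12. PMF: [1/6, 7/36, 13/36, 7/36, 1/12] (sums to 1 ✓)

[1/6, 7/36, 13/36, 7/36, 1/12]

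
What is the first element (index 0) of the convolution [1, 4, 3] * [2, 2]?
Use y[k] = Σ_i a[i]·b[k-i] at k=0. y[0] = 1×2 = 2

2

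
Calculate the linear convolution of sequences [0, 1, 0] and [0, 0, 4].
y[0] = 0×0 = 0; y[1] = 0×0 + 1×0 = 0; y[2] = 0×4 + 1×0 + 0×0 = 0; y[3] = 1×4 + 0×0 = 4; y[4] = 0×4 = 0

[0, 0, 0, 4, 0]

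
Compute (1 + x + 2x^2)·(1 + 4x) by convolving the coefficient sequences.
Ascending coefficients: a = [1, 1, 2], b = [1, 4]. c[0] = 1×1 = 1; c[1] = 1×4 + 1×1 = 5; c[2] = 1×4 + 2×1 = 6; c[3] = 2×4 = 8. Result coefficients: [1, 5, 6, 8] → 1 + 5x + 6x^2 + 8x^3

1 + 5x + 6x^2 + 8x^3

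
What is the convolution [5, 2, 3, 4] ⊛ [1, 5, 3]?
y[0] = 5×1 = 5; y[1] = 5×5 + 2×1 = 27; y[2] = 5×3 + 2×5 + 3×1 = 28; y[3] = 2×3 + 3×5 + 4×1 = 25; y[4] = 3×3 + 4×5 = 29; y[5] = 4×3 = 12

[5, 27, 28, 25, 29, 12]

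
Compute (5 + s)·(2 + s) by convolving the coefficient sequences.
Ascending coefficients: a = [5, 1], b = [2, 1]. c[0] = 5×2 = 10; c[1] = 5×1 + 1×2 = 7; c[2] = 1×1 = 1. Result coefficients: [10, 7, 1] → 10 + 7s + s^2

10 + 7s + s^2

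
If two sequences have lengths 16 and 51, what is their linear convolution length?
Linear/full convolution length: m + n - 1 = 16 + 51 - 1 = 66

66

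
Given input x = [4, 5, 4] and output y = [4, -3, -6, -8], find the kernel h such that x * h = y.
Output length 4 = len(x) + len(h) - 1 ⇒ len(h) = 2. Solve h forward using h[k] = (y[k] - Σ_{i≥1} x[i]·h[k-i]) / x[0]: h[0] = y[0] / x[0] = 4 / 4 = 1; h[1] = (y[1] - 5×1) / x[0] = (-3 - 5×1) / 4 = -2. So h = [1, -2]. Forward-check [4, 5, 4] * [1, -2]: y[0] = 4×1 = 4; y[1] = 4×-2 + 5×1 = -3; y[2] = 5×-2 + 4×1 = -6; y[3] = 4×-2 = -8 → [4, -3, -6, -8] ✓

[1, -2]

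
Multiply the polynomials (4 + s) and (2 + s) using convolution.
Ascending coefficients: a = [4, 1], b = [2, 1]. c[0] = 4×2 = 8; c[1] = 4×1 + 1×2 = 6; c[2] = 1×1 = 1. Result coefficients: [8, 6, 1] → 8 + 6s + s^2

8 + 6s + s^2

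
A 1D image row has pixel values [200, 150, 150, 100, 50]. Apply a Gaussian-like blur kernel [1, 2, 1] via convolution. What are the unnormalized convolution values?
Convolve image row [200, 150, 150, 100, 50] with kernel [1, 2, 1]: y[0] = 200×1 = 200; y[1] = 200×2 + 150×1 = 550; y[2] = 200×1 + 150×2 + 150×1 = 650; y[3] = 150×1 + 150×2 + 100×1 = 550; y[4] = 150×1 + 100×2 + 50×1 = 400; y[5] = 100×1 + 50×2 = 200; y[6] = 50×1 = 50 → [200, 550, 650, 550, 400, 200, 50]. Normalization factor = sum(kernel) = 4.

[200, 550, 650, 550, 400, 200, 50]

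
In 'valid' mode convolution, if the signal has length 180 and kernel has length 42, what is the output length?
'Valid' mode counts only positions where the kernel fully overlaps the signal: m - n + 1 = 180 - 42 + 1 = 139

139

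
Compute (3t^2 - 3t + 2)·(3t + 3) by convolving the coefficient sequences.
Ascending coefficients: a = [2, -3, 3], b = [3, 3]. c[0] = 2×3 = 6; c[1] = 2×3 + -3×3 = -3; c[2] = -3×3 + 3×3 = 0; c[3] = 3×3 = 9. Result coefficients: [6, -3, 0, 9] → 9t^3 - 3t + 6

9t^3 - 3t + 6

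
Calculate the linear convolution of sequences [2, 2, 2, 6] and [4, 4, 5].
y[0] = 2×4 = 8; y[1] = 2×4 + 2×4 = 16; y[2] = 2×5 + 2×4 + 2×4 = 26; y[3] = 2×5 + 2×4 + 6×4 = 42; y[4] = 2×5 + 6×4 = 34; y[5] = 6×5 = 30

[8, 16, 26, 42, 34, 30]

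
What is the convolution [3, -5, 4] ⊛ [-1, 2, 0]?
y[0] = 3×-1 = -3; y[1] = 3×2 + -5×-1 = 11; y[2] = 3×0 + -5×2 + 4×-1 = -14; y[3] = -5×0 + 4×2 = 8; y[4] = 4×0 = 0

[-3, 11, -14, 8, 0]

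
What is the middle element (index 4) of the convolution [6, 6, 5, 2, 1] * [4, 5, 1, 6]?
Use y[k] = Σ_i a[i]·b[k-i] at k=4. y[4] = 6×6 + 5×1 + 2×5 + 1×4 = 55

55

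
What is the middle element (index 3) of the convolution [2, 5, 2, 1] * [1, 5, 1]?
Use y[k] = Σ_i a[i]·b[k-i] at k=3. y[3] = 5×1 + 2×5 + 1×1 = 16

16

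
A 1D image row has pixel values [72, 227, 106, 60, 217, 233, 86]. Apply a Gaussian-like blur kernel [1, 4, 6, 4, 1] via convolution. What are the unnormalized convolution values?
Convolve image row [72, 227, 106, 60, 217, 233, 86] with kernel [1, 4, 6, 4, 1]: y[0] = 72×1 = 72; y[1] = 72×4 + 227×1 = 515; y[2] = 72×6 + 227×4 + 106×1 = 1446; y[3] = 72×4 + 227×6 + 106×4 + 60×1 = 2134; y[4] = 72×1 + 227×4 + 106×6 + 60×4 + 217×1 = 2073; y[5] = 227×1 + 106×4 + 60×6 + 217×4 + 233×1 = 2112; y[6] = 106×1 + 60×4 + 217×6 + 233×4 + 86×1 = 2666; y[7] = 60×1 + 217×4 + 233×6 + 86×4 = 2670; y[8] = 217×1 + 233×4 + 86×6 = 1665; y[9] = 233×1 + 86×4 = 577; y[10] = 86×1 = 86 → [72, 515, 1446, 2134, 2073, 2112, 2666, 2670, 1665, 577, 86]. Normalization factor = sum(kernel) = 16.

[72, 515, 1446, 2134, 2073, 2112, 2666, 2670, 1665, 577, 86]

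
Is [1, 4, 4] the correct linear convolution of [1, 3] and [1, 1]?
Recompute linear convolution of [1, 3] and [1, 1]: y[0] = 1×1 = 1; y[1] = 1×1 + 3×1 = 4; y[2] = 3×1 = 3 → [1, 4, 3]. Compare to given [1, 4, 4]: they differ at index 2: given 4, correct 3, so answer: No

No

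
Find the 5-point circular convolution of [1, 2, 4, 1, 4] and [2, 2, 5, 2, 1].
Use y[k] = Σ_j a[j]·b[(k-j) mod 5]. y[0] = 1×2 + 2×1 + 4×2 + 1×5 + 4×2 = 25; y[1] = 1×2 + 2×2 + 4×1 + 1×2 + 4×5 = 32; y[2] = 1×5 + 2×2 + 4×2 + 1×1 + 4×2 = 26; y[3] = 1×2 + 2×5 + 4×2 + 1×2 + 4×1 = 26; y[4] = 1×1 + 2×2 + 4×5 + 1×2 + 4×2 = 35. Result: [25, 32, 26, 26, 35]

[25, 32, 26, 26, 35]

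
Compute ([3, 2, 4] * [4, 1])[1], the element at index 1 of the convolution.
Use y[k] = Σ_i a[i]·b[k-i] at k=1. y[1] = 3×1 + 2×4 = 11

11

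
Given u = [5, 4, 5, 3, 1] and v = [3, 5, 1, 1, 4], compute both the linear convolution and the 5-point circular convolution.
Linear: y_lin[0] = 5×3 = 15; y_lin[1] = 5×5 + 4×3 = 37; y_lin[2] = 5×1 + 4×5 + 5×3 = 40; y_lin[3] = 5×1 + 4×1 + 5×5 + 3×3 = 43; y_lin[4] = 5×4 + 4×1 + 5×1 + 3×5 + 1×3 = 47; y_lin[5] = 4×4 + 5×1 + 3×1 + 1×5 = 29; y_lin[6] = 5×4 + 3×1 + 1×1 = 24; y_lin[7] = 3×4 + 1×1 = 13; y_lin[8] = 1×4 = 4 → [15, 37, 40, 43, 47, 29, 24, 13, 4]. Circular (length 5): y[0] = 5×3 + 4×4 + 5×1 + 3×1 + 1×5 = 44; y[1] = 5×5 + 4×3 + 5×4 + 3×1 + 1×1 = 61; y[2] = 5×1 + 4×5 + 5×3 + 3×4 + 1×1 = 53; y[3] = 5×1 + 4×1 + 5×5 + 3×3 + 1×4 = 47; y[4] = 5×4 + 4×1 + 5×1 + 3×5 + 1×3 = 47 → [44, 61, 53, 47, 47]

Linear: [15, 37, 40, 43, 47, 29, 24, 13, 4], Circular: [44, 61, 53, 47, 47]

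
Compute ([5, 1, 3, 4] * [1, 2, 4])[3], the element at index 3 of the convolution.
Use y[k] = Σ_i a[i]·b[k-i] at k=3. y[3] = 1×4 + 3×2 + 4×1 = 14

14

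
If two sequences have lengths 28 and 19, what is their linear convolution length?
Linear/full convolution length: m + n - 1 = 28 + 19 - 1 = 46

46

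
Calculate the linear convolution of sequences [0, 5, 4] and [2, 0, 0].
y[0] = 0×2 = 0; y[1] = 0×0 + 5×2 = 10; y[2] = 0×0 + 5×0 + 4×2 = 8; y[3] = 5×0 + 4×0 = 0; y[4] = 4×0 = 0

[0, 10, 8, 0, 0]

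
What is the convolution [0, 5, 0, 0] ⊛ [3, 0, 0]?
y[0] = 0×3 = 0; y[1] = 0×0 + 5×3 = 15; y[2] = 0×0 + 5×0 + 0×3 = 0; y[3] = 5×0 + 0×0 + 0×3 = 0; y[4] = 0×0 + 0×0 = 0; y[5] = 0×0 = 0

[0, 15, 0, 0, 0, 0]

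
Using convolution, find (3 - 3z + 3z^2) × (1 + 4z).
Ascending coefficients: a = [3, -3, 3], b = [1, 4]. c[0] = 3×1 = 3; c[1] = 3×4 + -3×1 = 9; c[2] = -3×4 + 3×1 = -9; c[3] = 3×4 = 12. Result coefficients: [3, 9, -9, 12] → 3 + 9z - 9z^2 + 12z^3

3 + 9z - 9z^2 + 12z^3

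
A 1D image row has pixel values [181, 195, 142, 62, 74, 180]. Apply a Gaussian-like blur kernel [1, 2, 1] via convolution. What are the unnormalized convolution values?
Convolve image row [181, 195, 142, 62, 74, 180] with kernel [1, 2, 1]: y[0] = 181×1 = 181; y[1] = 181×2 + 195×1 = 557; y[2] = 181×1 + 195×2 + 142×1 = 713; y[3] = 195×1 + 142×2 + 62×1 = 541; y[4] = 142×1 + 62×2 + 74×1 = 340; y[5] = 62×1 + 74×2 + 180×1 = 390; y[6] = 74×1 + 180×2 = 434; y[7] = 180×1 = 180 → [181, 557, 713, 541, 340, 390, 434, 180]. Normalization factor = sum(kernel) = 4.

[181, 557, 713, 541, 340, 390, 434, 180]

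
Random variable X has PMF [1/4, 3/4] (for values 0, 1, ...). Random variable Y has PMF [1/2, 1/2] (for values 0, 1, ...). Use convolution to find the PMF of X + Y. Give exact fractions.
P(X+Y=k) = Σ_i P(X=i)·P(Y=k-i) — a convolution of [1/4, 3/4] and [1/2, 1/2]. P(X+Y=0) = (1/4)×(1/2) = 1/8; P(X+Y=1) = (1/4)×(1/2) + (3/4)×(1/2) = 1/8 + 3/8 = 1/2; P(X+Y=2) = (3/4)×(1/2) = 3/8. PMF: [1/8, 1/2, 3/8] (sums to 1 ✓)

[1/8, 1/2, 3/8]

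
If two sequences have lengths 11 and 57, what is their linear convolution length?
Linear/full convolution length: m + n - 1 = 11 + 57 - 1 = 67

67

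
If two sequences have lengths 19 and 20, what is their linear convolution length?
Linear/full convolution length: m + n - 1 = 19 + 20 - 1 = 38

38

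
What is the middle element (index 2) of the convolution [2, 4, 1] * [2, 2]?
Use y[k] = Σ_i a[i]·b[k-i] at k=2. y[2] = 4×2 + 1×2 = 10

10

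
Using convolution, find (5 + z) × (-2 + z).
Ascending coefficients: a = [5, 1], b = [-2, 1]. c[0] = 5×-2 = -10; c[1] = 5×1 + 1×-2 = 3; c[2] = 1×1 = 1. Result coefficients: [-10, 3, 1] → -10 + 3z + z^2

-10 + 3z + z^2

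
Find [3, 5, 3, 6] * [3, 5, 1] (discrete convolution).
y[0] = 3×3 = 9; y[1] = 3×5 + 5×3 = 30; y[2] = 3×1 + 5×5 + 3×3 = 37; y[3] = 5×1 + 3×5 + 6×3 = 38; y[4] = 3×1 + 6×5 = 33; y[5] = 6×1 = 6

[9, 30, 37, 38, 33, 6]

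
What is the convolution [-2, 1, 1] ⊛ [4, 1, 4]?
y[0] = -2×4 = -8; y[1] = -2×1 + 1×4 = 2; y[2] = -2×4 + 1×1 + 1×4 = -3; y[3] = 1×4 + 1×1 = 5; y[4] = 1×4 = 4

[-8, 2, -3, 5, 4]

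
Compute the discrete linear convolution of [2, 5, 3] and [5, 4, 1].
y[0] = 2×5 = 10; y[1] = 2×4 + 5×5 = 33; y[2] = 2×1 + 5×4 + 3×5 = 37; y[3] = 5×1 + 3×4 = 17; y[4] = 3×1 = 3

[10, 33, 37, 17, 3]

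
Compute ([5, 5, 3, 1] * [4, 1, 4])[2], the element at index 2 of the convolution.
Use y[k] = Σ_i a[i]·b[k-i] at k=2. y[2] = 5×4 + 5×1 + 3×4 = 37

37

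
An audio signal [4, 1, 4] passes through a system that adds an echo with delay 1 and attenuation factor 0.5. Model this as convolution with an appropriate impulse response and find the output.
Direct-path + delayed-attenuated-path model → impulse response h = [1, 0.5] (1 at lag 0, 0.5 at lag 1). Output y[n] = x[n] + 0.5·x[n - 1] (with x[n] = 0 outside 0..2): y[0] = 4 + 0.5×0 = 4; y[1] = 1 + 0.5×4 = 3.0; y[2] = 4 + 0.5×1 = 4.5; y[3] = 0 + 0.5×4 = 2.0. So y = [4, 3.0, 4.5, 2.0]

[4, 3.0, 4.5, 2.0]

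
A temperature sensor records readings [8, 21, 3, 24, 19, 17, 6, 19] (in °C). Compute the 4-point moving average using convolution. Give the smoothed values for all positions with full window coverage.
4-point moving average kernel = [1, 1, 1, 1]. Apply in 'valid' mode (full window coverage): avg[0] = (8 + 21 + 3 + 24) / 4 = 14.0; avg[1] = (21 + 3 + 24 + 19) / 4 = 16.75; avg[2] = (3 + 24 + 19 + 17) / 4 = 15.75; avg[3] = (24 + 19 + 17 + 6) / 4 = 16.5; avg[4] = (19 + 17 + 6 + 19) / 4 = 15.25. Smoothed values: [14.0, 16.75, 15.75, 16.5, 15.25]

[14.0, 16.75, 15.75, 16.5, 15.25]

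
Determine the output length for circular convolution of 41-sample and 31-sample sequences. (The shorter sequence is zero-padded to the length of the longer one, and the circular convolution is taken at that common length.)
Circular convolution (zero-padding the shorter input) has length max(m, n) = max(41, 31) = 41

41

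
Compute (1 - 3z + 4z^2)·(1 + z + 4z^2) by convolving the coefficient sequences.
Ascending coefficients: a = [1, -3, 4], b = [1, 1, 4]. c[0] = 1×1 = 1; c[1] = 1×1 + -3×1 = -2; c[2] = 1×4 + -3×1 + 4×1 = 5; c[3] = -3×4 + 4×1 = -8; c[4] = 4×4 = 16. Result coefficients: [1, -2, 5, -8, 16] → 1 - 2z + 5z^2 - 8z^3 + 16z^4

1 - 2z + 5z^2 - 8z^3 + 16z^4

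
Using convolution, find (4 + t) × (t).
Ascending coefficients: a = [4, 1], b = [0, 1]. c[0] = 4×0 = 0; c[1] = 4×1 + 1×0 = 4; c[2] = 1×1 = 1. Result coefficients: [0, 4, 1] → 4t + t^2

4t + t^2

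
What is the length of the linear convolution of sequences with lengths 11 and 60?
Linear/full convolution length: m + n - 1 = 11 + 60 - 1 = 70

70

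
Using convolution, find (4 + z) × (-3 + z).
Ascending coefficients: a = [4, 1], b = [-3, 1]. c[0] = 4×-3 = -12; c[1] = 4×1 + 1×-3 = 1; c[2] = 1×1 = 1. Result coefficients: [-12, 1, 1] → -12 + z + z^2

-12 + z + z^2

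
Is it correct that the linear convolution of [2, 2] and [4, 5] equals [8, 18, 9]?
Recompute linear convolution of [2, 2] and [4, 5]: y[0] = 2×4 = 8; y[1] = 2×5 + 2×4 = 18; y[2] = 2×5 = 10 → [8, 18, 10]. Compare to given [8, 18, 9]: they differ at index 2: given 9, correct 10, so answer: No

No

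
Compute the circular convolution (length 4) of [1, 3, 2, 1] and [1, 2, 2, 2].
Use y[k] = Σ_j a[j]·b[(k-j) mod 4]. y[0] = 1×1 + 3×2 + 2×2 + 1×2 = 13; y[1] = 1×2 + 3×1 + 2×2 + 1×2 = 11; y[2] = 1×2 + 3×2 + 2×1 + 1×2 = 12; y[3] = 1×2 + 3×2 + 2×2 + 1×1 = 13. Result: [13, 11, 12, 13]

[13, 11, 12, 13]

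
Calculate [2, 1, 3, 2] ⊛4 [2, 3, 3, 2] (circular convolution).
Use y[k] = Σ_j u[j]·v[(k-j) mod 4]. y[0] = 2×2 + 1×2 + 3×3 + 2×3 = 21; y[1] = 2×3 + 1×2 + 3×2 + 2×3 = 20; y[2] = 2×3 + 1×3 + 3×2 + 2×2 = 19; y[3] = 2×2 + 1×3 + 3×3 + 2×2 = 20. Result: [21, 20, 19, 20]

[21, 20, 19, 20]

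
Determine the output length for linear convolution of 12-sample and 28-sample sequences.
Linear/full convolution length: m + n - 1 = 12 + 28 - 1 = 39

39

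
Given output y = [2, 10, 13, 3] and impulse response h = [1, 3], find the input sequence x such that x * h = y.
Deconvolve y=[2, 10, 13, 3] by h=[1, 3]. Since h[0]=1, solve forward: x[0] = y[0] / 1 = 2; x[1] = (y[1] - 2×3) / 1 = 4; x[2] = (y[2] - 4×3) / 1 = 1. So x = [2, 4, 1]. Check by forward convolution: y[0] = 2×1 = 2; y[1] = 2×3 + 4×1 = 10; y[2] = 4×3 + 1×1 = 13; y[3] = 1×3 = 3

[2, 4, 1]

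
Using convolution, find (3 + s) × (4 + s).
Ascending coefficients: a = [3, 1], b = [4, 1]. c[0] = 3×4 = 12; c[1] = 3×1 + 1×4 = 7; c[2] = 1×1 = 1. Result coefficients: [12, 7, 1] → 12 + 7s + s^2

12 + 7s + s^2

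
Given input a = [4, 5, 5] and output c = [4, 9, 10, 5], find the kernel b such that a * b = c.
Output length 4 = len(a) + len(b) - 1 ⇒ len(b) = 2. Solve b forward using b[k] = (c[k] - Σ_{i≥1} a[i]·b[k-i]) / a[0]: b[0] = c[0] / a[0] = 4 / 4 = 1; b[1] = (c[1] - 5×1) / a[0] = (9 - 5×1) / 4 = 1. So b = [1, 1]. Forward-check [4, 5, 5] * [1, 1]: c[0] = 4×1 = 4; c[1] = 4×1 + 5×1 = 9; c[2] = 5×1 + 5×1 = 10; c[3] = 5×1 = 5 → [4, 9, 10, 5] ✓

[1, 1]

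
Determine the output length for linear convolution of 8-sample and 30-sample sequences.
Linear/full convolution length: m + n - 1 = 8 + 30 - 1 = 37

37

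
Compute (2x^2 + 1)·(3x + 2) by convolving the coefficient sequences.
Ascending coefficients: a = [1, 0, 2], b = [2, 3]. c[0] = 1×2 = 2; c[1] = 1×3 + 0×2 = 3; c[2] = 0×3 + 2×2 = 4; c[3] = 2×3 = 6. Result coefficients: [2, 3, 4, 6] → 6x^3 + 4x^2 + 3x + 2

6x^3 + 4x^2 + 3x + 2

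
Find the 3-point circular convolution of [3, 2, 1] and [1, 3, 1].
Use y[k] = Σ_j f[j]·g[(k-j) mod 3]. y[0] = 3×1 + 2×1 + 1×3 = 8; y[1] = 3×3 + 2×1 + 1×1 = 12; y[2] = 3×1 + 2×3 + 1×1 = 10. Result: [8, 12, 10]

[8, 12, 10]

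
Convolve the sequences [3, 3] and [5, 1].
y[0] = 3×5 = 15; y[1] = 3×1 + 3×5 = 18; y[2] = 3×1 = 3

[15, 18, 3]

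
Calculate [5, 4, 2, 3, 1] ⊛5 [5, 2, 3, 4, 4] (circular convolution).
Use y[k] = Σ_j u[j]·v[(k-j) mod 5]. y[0] = 5×5 + 4×4 + 2×4 + 3×3 + 1×2 = 60; y[1] = 5×2 + 4×5 + 2×4 + 3×4 + 1×3 = 53; y[2] = 5×3 + 4×2 + 2×5 + 3×4 + 1×4 = 49; y[3] = 5×4 + 4×3 + 2×2 + 3×5 + 1×4 = 55; y[4] = 5×4 + 4×4 + 2×3 + 3×2 + 1×5 = 53. Result: [60, 53, 49, 55, 53]

[60, 53, 49, 55, 53]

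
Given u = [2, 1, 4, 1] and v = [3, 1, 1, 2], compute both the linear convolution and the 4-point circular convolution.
Linear: y_lin[0] = 2×3 = 6; y_lin[1] = 2×1 + 1×3 = 5; y_lin[2] = 2×1 + 1×1 + 4×3 = 15; y_lin[3] = 2×2 + 1×1 + 4×1 + 1×3 = 12; y_lin[4] = 1×2 + 4×1 + 1×1 = 7; y_lin[5] = 4×2 + 1×1 = 9; y_lin[6] = 1×2 = 2 → [6, 5, 15, 12, 7, 9, 2]. Circular (length 4): y[0] = 2×3 + 1×2 + 4×1 + 1×1 = 13; y[1] = 2×1 + 1×3 + 4×2 + 1×1 = 14; y[2] = 2×1 + 1×1 + 4×3 + 1×2 = 17; y[3] = 2×2 + 1×1 + 4×1 + 1×3 = 12 → [13, 14, 17, 12]

Linear: [6, 5, 15, 12, 7, 9, 2], Circular: [13, 14, 17, 12]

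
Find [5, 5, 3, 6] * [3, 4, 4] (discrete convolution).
y[0] = 5×3 = 15; y[1] = 5×4 + 5×3 = 35; y[2] = 5×4 + 5×4 + 3×3 = 49; y[3] = 5×4 + 3×4 + 6×3 = 50; y[4] = 3×4 + 6×4 = 36; y[5] = 6×4 = 24

[15, 35, 49, 50, 36, 24]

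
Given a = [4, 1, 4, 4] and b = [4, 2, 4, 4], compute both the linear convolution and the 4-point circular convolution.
Linear: y_lin[0] = 4×4 = 16; y_lin[1] = 4×2 + 1×4 = 12; y_lin[2] = 4×4 + 1×2 + 4×4 = 34; y_lin[3] = 4×4 + 1×4 + 4×2 + 4×4 = 44; y_lin[4] = 1×4 + 4×4 + 4×2 = 28; y_lin[5] = 4×4 + 4×4 = 32; y_lin[6] = 4×4 = 16 → [16, 12, 34, 44, 28, 32, 16]. Circular (length 4): y[0] = 4×4 + 1×4 + 4×4 + 4×2 = 44; y[1] = 4×2 + 1×4 + 4×4 + 4×4 = 44; y[2] = 4×4 + 1×2 + 4×4 + 4×4 = 50; y[3] = 4×4 + 1×4 + 4×2 + 4×4 = 44 → [44, 44, 50, 44]

Linear: [16, 12, 34, 44, 28, 32, 16], Circular: [44, 44, 50, 44]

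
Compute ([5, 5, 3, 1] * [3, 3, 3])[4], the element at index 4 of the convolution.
Use y[k] = Σ_i a[i]·b[k-i] at k=4. y[4] = 3×3 + 1×3 = 12

12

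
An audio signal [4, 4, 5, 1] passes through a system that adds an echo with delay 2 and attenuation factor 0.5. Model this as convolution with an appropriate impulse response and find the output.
Direct-path + delayed-attenuated-path model → impulse response h = [1, 0, 0.5] (1 at lag 0, 0.5 at lag 2). Output y[n] = x[n] + 0.5·x[n - 2] (with x[n] = 0 outside 0..3): y[0] = 4 + 0.5×0 = 4; y[1] = 4 + 0.5×0 = 4; y[2] = 5 + 0.5×4 = 7.0; y[3] = 1 + 0.5×4 = 3.0; y[4] = 0 + 0.5×5 = 2.5; y[5] = 0 + 0.5×1 = 0.5. So y = [4, 4, 7.0, 3.0, 2.5, 0.5]

[4, 4, 7.0, 3.0, 2.5, 0.5]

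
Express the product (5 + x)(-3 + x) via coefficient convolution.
Ascending coefficients: a = [5, 1], b = [-3, 1]. c[0] = 5×-3 = -15; c[1] = 5×1 + 1×-3 = 2; c[2] = 1×1 = 1. Result coefficients: [-15, 2, 1] → -15 + 2x + x^2

-15 + 2x + x^2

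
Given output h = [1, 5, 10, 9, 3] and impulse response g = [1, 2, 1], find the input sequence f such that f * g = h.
Deconvolve h=[1, 5, 10, 9, 3] by g=[1, 2, 1]. Since g[0]=1, solve forward: f[0] = h[0] / 1 = 1; f[1] = (h[1] - 1×2) / 1 = 3; f[2] = (h[2] - 3×2 - 1×1) / 1 = 3. So f = [1, 3, 3]. Check by forward convolution: h[0] = 1×1 = 1; h[1] = 1×2 + 3×1 = 5; h[2] = 1×1 + 3×2 + 3×1 = 10; h[3] = 3×1 + 3×2 = 9; h[4] = 3×1 = 3

[1, 3, 3]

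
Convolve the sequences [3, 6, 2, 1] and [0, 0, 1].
y[0] = 3×0 = 0; y[1] = 3×0 + 6×0 = 0; y[2] = 3×1 + 6×0 + 2×0 = 3; y[3] = 6×1 + 2×0 + 1×0 = 6; y[4] = 2×1 + 1×0 = 2; y[5] = 1×1 = 1

[0, 0, 3, 6, 2, 1]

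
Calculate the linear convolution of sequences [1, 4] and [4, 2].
y[0] = 1×4 = 4; y[1] = 1×2 + 4×4 = 18; y[2] = 4×2 = 8

[4, 18, 8]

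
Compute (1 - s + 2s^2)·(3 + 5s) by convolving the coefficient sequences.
Ascending coefficients: a = [1, -1, 2], b = [3, 5]. c[0] = 1×3 = 3; c[1] = 1×5 + -1×3 = 2; c[2] = -1×5 + 2×3 = 1; c[3] = 2×5 = 10. Result coefficients: [3, 2, 1, 10] → 3 + 2s + s^2 + 10s^3

3 + 2s + s^2 + 10s^3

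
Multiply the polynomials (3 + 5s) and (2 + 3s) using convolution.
Ascending coefficients: a = [3, 5], b = [2, 3]. c[0] = 3×2 = 6; c[1] = 3×3 + 5×2 = 19; c[2] = 5×3 = 15. Result coefficients: [6, 19, 15] → 6 + 19s + 15s^2

6 + 19s + 15s^2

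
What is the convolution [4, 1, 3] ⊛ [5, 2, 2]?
y[0] = 4×5 = 20; y[1] = 4×2 + 1×5 = 13; y[2] = 4×2 + 1×2 + 3×5 = 25; y[3] = 1×2 + 3×2 = 8; y[4] = 3×2 = 6

[20, 13, 25, 8, 6]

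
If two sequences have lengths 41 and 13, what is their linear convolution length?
Linear/full convolution length: m + n - 1 = 41 + 13 - 1 = 53

53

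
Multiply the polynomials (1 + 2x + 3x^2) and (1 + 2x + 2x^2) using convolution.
Ascending coefficients: a = [1, 2, 3], b = [1, 2, 2]. c[0] = 1×1 = 1; c[1] = 1×2 + 2×1 = 4; c[2] = 1×2 + 2×2 + 3×1 = 9; c[3] = 2×2 + 3×2 = 10; c[4] = 3×2 = 6. Result coefficients: [1, 4, 9, 10, 6] → 1 + 4x + 9x^2 + 10x^3 + 6x^4

1 + 4x + 9x^2 + 10x^3 + 6x^4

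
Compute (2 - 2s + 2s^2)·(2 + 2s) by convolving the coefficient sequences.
Ascending coefficients: a = [2, -2, 2], b = [2, 2]. c[0] = 2×2 = 4; c[1] = 2×2 + -2×2 = 0; c[2] = -2×2 + 2×2 = 0; c[3] = 2×2 = 4. Result coefficients: [4, 0, 0, 4] → 4 + 4s^3

4 + 4s^3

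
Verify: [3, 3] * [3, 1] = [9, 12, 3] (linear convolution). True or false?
Recompute linear convolution of [3, 3] and [3, 1]: y[0] = 3×3 = 9; y[1] = 3×1 + 3×3 = 12; y[2] = 3×1 = 3 → [9, 12, 3]. Given [9, 12, 3] matches, so answer: Yes

Yes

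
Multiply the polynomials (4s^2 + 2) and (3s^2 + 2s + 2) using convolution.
Ascending coefficients: a = [2, 0, 4], b = [2, 2, 3]. c[0] = 2×2 = 4; c[1] = 2×2 + 0×2 = 4; c[2] = 2×3 + 0×2 + 4×2 = 14; c[3] = 0×3 + 4×2 = 8; c[4] = 4×3 = 12. Result coefficients: [4, 4, 14, 8, 12] → 12s^4 + 8s^3 + 14s^2 + 4s + 4

12s^4 + 8s^3 + 14s^2 + 4s + 4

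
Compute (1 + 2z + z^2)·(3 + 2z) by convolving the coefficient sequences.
Ascending coefficients: a = [1, 2, 1], b = [3, 2]. c[0] = 1×3 = 3; c[1] = 1×2 + 2×3 = 8; c[2] = 2×2 + 1×3 = 7; c[3] = 1×2 = 2. Result coefficients: [3, 8, 7, 2] → 3 + 8z + 7z^2 + 2z^3

3 + 8z + 7z^2 + 2z^3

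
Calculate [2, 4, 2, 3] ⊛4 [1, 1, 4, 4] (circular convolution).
Use y[k] = Σ_j f[j]·g[(k-j) mod 4]. y[0] = 2×1 + 4×4 + 2×4 + 3×1 = 29; y[1] = 2×1 + 4×1 + 2×4 + 3×4 = 26; y[2] = 2×4 + 4×1 + 2×1 + 3×4 = 26; y[3] = 2×4 + 4×4 + 2×1 + 3×1 = 29. Result: [29, 26, 26, 29]

[29, 26, 26, 29]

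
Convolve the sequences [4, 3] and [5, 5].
y[0] = 4×5 = 20; y[1] = 4×5 + 3×5 = 35; y[2] = 3×5 = 15

[20, 35, 15]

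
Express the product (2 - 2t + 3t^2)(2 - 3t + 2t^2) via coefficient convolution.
Ascending coefficients: a = [2, -2, 3], b = [2, -3, 2]. c[0] = 2×2 = 4; c[1] = 2×-3 + -2×2 = -10; c[2] = 2×2 + -2×-3 + 3×2 = 16; c[3] = -2×2 + 3×-3 = -13; c[4] = 3×2 = 6. Result coefficients: [4, -10, 16, -13, 6] → 4 - 10t + 16t^2 - 13t^3 + 6t^4

4 - 10t + 16t^2 - 13t^3 + 6t^4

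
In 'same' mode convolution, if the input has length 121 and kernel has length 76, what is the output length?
'Same' mode returns an output with the same length as the input: 121

121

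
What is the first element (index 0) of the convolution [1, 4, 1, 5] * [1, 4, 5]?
Use y[k] = Σ_i a[i]·b[k-i] at k=0. y[0] = 1×1 = 1

1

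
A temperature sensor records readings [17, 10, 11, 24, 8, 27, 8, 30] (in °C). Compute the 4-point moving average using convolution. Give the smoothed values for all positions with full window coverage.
4-point moving average kernel = [1, 1, 1, 1]. Apply in 'valid' mode (full window coverage): avg[0] = (17 + 10 + 11 + 24) / 4 = 15.5; avg[1] = (10 + 11 + 24 + 8) / 4 = 13.25; avg[2] = (11 + 24 + 8 + 27) / 4 = 17.5; avg[3] = (24 + 8 + 27 + 8) / 4 = 16.75; avg[4] = (8 + 27 + 8 + 30) / 4 = 18.25. Smoothed values: [15.5, 13.25, 17.5, 16.75, 18.25]

[15.5, 13.25, 17.5, 16.75, 18.25]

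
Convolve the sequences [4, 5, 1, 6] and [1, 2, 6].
y[0] = 4×1 = 4; y[1] = 4×2 + 5×1 = 13; y[2] = 4×6 + 5×2 + 1×1 = 35; y[3] = 5×6 + 1×2 + 6×1 = 38; y[4] = 1×6 + 6×2 = 18; y[5] = 6×6 = 36

[4, 13, 35, 38, 18, 36]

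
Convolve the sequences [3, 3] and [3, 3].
y[0] = 3×3 = 9; y[1] = 3×3 + 3×3 = 18; y[2] = 3×3 = 9

[9, 18, 9]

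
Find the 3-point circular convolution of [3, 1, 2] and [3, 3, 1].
Use y[k] = Σ_j u[j]·v[(k-j) mod 3]. y[0] = 3×3 + 1×1 + 2×3 = 16; y[1] = 3×3 + 1×3 + 2×1 = 14; y[2] = 3×1 + 1×3 + 2×3 = 12. Result: [16, 14, 12]

[16, 14, 12]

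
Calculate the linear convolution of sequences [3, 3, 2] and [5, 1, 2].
y[0] = 3×5 = 15; y[1] = 3×1 + 3×5 = 18; y[2] = 3×2 + 3×1 + 2×5 = 19; y[3] = 3×2 + 2×1 = 8; y[4] = 2×2 = 4

[15, 18, 19, 8, 4]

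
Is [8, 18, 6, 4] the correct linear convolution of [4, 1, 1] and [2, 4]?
Recompute linear convolution of [4, 1, 1] and [2, 4]: y[0] = 4×2 = 8; y[1] = 4×4 + 1×2 = 18; y[2] = 1×4 + 1×2 = 6; y[3] = 1×4 = 4 → [8, 18, 6, 4]. Given [8, 18, 6, 4] matches, so answer: Yes

Yes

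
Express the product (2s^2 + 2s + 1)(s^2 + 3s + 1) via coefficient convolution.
Ascending coefficients: a = [1, 2, 2], b = [1, 3, 1]. c[0] = 1×1 = 1; c[1] = 1×3 + 2×1 = 5; c[2] = 1×1 + 2×3 + 2×1 = 9; c[3] = 2×1 + 2×3 = 8; c[4] = 2×1 = 2. Result coefficients: [1, 5, 9, 8, 2] → 2s^4 + 8s^3 + 9s^2 + 5s + 1

2s^4 + 8s^3 + 9s^2 + 5s + 1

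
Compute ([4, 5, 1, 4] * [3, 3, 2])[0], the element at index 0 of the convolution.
Use y[k] = Σ_i a[i]·b[k-i] at k=0. y[0] = 4×3 = 12

12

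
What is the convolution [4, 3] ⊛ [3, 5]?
y[0] = 4×3 = 12; y[1] = 4×5 + 3×3 = 29; y[2] = 3×5 = 15

[12, 29, 15]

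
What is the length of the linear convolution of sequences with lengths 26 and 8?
Linear/full convolution length: m + n - 1 = 26 + 8 - 1 = 33

33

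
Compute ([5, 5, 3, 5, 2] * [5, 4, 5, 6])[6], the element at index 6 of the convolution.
Use y[k] = Σ_i a[i]·b[k-i] at k=6. y[6] = 5×6 + 2×5 = 40

40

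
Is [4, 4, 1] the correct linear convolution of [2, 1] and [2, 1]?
Recompute linear convolution of [2, 1] and [2, 1]: y[0] = 2×2 = 4; y[1] = 2×1 + 1×2 = 4; y[2] = 1×1 = 1 → [4, 4, 1]. Given [4, 4, 1] matches, so answer: Yes

Yes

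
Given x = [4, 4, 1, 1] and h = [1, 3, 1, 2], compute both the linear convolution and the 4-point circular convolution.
Linear: y_lin[0] = 4×1 = 4; y_lin[1] = 4×3 + 4×1 = 16; y_lin[2] = 4×1 + 4×3 + 1×1 = 17; y_lin[3] = 4×2 + 4×1 + 1×3 + 1×1 = 16; y_lin[4] = 4×2 + 1×1 + 1×3 = 12; y_lin[5] = 1×2 + 1×1 = 3; y_lin[6] = 1×2 = 2 → [4, 16, 17, 16, 12, 3, 2]. Circular (length 4): y[0] = 4×1 + 4×2 + 1×1 + 1×3 = 16; y[1] = 4×3 + 4×1 + 1×2 + 1×1 = 19; y[2] = 4×1 + 4×3 + 1×1 + 1×2 = 19; y[3] = 4×2 + 4×1 + 1×3 + 1×1 = 16 → [16, 19, 19, 16]

Linear: [4, 16, 17, 16, 12, 3, 2], Circular: [16, 19, 19, 16]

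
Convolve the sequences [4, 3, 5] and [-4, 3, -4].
y[0] = 4×-4 = -16; y[1] = 4×3 + 3×-4 = 0; y[2] = 4×-4 + 3×3 + 5×-4 = -27; y[3] = 3×-4 + 5×3 = 3; y[4] = 5×-4 = -20

[-16, 0, -27, 3, -20]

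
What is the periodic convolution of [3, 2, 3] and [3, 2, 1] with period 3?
Use y[k] = Σ_j s[j]·t[(k-j) mod 3]. y[0] = 3×3 + 2×1 + 3×2 = 17; y[1] = 3×2 + 2×3 + 3×1 = 15; y[2] = 3×1 + 2×2 + 3×3 = 16. Result: [17, 15, 16]

[17, 15, 16]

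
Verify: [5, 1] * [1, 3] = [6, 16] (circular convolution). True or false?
Recompute circular convolution of [5, 1] and [1, 3]: y[0] = 5×1 + 1×3 = 8; y[1] = 5×3 + 1×1 = 16 → [8, 16]. Compare to given [6, 16]: they differ at index 0: given 6, correct 8, so answer: No

No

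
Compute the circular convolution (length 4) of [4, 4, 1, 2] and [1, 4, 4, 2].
Use y[k] = Σ_j a[j]·b[(k-j) mod 4]. y[0] = 4×1 + 4×2 + 1×4 + 2×4 = 24; y[1] = 4×4 + 4×1 + 1×2 + 2×4 = 30; y[2] = 4×4 + 4×4 + 1×1 + 2×2 = 37; y[3] = 4×2 + 4×4 + 1×4 + 2×1 = 30. Result: [24, 30, 37, 30]

[24, 30, 37, 30]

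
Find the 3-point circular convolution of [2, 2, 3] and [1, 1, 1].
Use y[k] = Σ_j a[j]·b[(k-j) mod 3]. y[0] = 2×1 + 2×1 + 3×1 = 7; y[1] = 2×1 + 2×1 + 3×1 = 7; y[2] = 2×1 + 2×1 + 3×1 = 7. Result: [7, 7, 7]

[7, 7, 7]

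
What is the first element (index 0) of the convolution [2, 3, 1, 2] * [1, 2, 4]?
Use y[k] = Σ_i a[i]·b[k-i] at k=0. y[0] = 2×1 = 2

2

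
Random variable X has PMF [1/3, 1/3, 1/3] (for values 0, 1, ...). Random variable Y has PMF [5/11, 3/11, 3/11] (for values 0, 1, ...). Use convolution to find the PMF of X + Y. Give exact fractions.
P(X+Y=k) = Σ_i P(X=i)·P(Y=k-i) — a convolution of [1/3, 1/3, 1/3] and [5/11, 3/11, 3/11]. P(X+Y=0) = (1/3)×(5/11) = 5/33; P(X+Y=1) = (1/3)×(3/11) + (1/3)×(5/11) = 1/11 + 5/33 = 8/33; P(X+Y=2) = (1/3)×(3/11) + (1/3)×(3/11) + (1/3)×(5/11) = 1/11 + 1/11 + 5/33 = 1/3; P(X+Y=3) = (1/3)×(3/11) + (1/3)×(3/11) = 1/11 + 1/11 = 2/11; P(X+Y=4) = (1/3)×(3/11) = 1/11. PMF: [5/33, 8/33, 1/3, 2/11, 1/11] (sums to 1 ✓)

[5/33, 8/33, 1/3, 2/11, 1/11]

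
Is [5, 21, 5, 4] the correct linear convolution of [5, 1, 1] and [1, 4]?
Recompute linear convolution of [5, 1, 1] and [1, 4]: y[0] = 5×1 = 5; y[1] = 5×4 + 1×1 = 21; y[2] = 1×4 + 1×1 = 5; y[3] = 1×4 = 4 → [5, 21, 5, 4]. Given [5, 21, 5, 4] matches, so answer: Yes

Yes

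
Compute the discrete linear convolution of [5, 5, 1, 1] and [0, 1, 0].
y[0] = 5×0 = 0; y[1] = 5×1 + 5×0 = 5; y[2] = 5×0 + 5×1 + 1×0 = 5; y[3] = 5×0 + 1×1 + 1×0 = 1; y[4] = 1×0 + 1×1 = 1; y[5] = 1×0 = 0

[0, 5, 5, 1, 1, 0]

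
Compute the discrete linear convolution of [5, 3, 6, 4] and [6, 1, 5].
y[0] = 5×6 = 30; y[1] = 5×1 + 3×6 = 23; y[2] = 5×5 + 3×1 + 6×6 = 64; y[3] = 3×5 + 6×1 + 4×6 = 45; y[4] = 6×5 + 4×1 = 34; y[5] = 4×5 = 20

[30, 23, 64, 45, 34, 20]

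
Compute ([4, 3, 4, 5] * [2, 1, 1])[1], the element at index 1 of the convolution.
Use y[k] = Σ_i a[i]·b[k-i] at k=1. y[1] = 4×1 + 3×2 = 10

10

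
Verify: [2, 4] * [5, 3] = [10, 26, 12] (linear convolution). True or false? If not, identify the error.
Recompute linear convolution of [2, 4] and [5, 3]: y[0] = 2×5 = 10; y[1] = 2×3 + 4×5 = 26; y[2] = 4×3 = 12 → [10, 26, 12]. Given [10, 26, 12] matches, so answer: Yes

Yes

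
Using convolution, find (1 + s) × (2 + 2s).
Ascending coefficients: a = [1, 1], b = [2, 2]. c[0] = 1×2 = 2; c[1] = 1×2 + 1×2 = 4; c[2] = 1×2 = 2. Result coefficients: [2, 4, 2] → 2 + 4s + 2s^2

2 + 4s + 2s^2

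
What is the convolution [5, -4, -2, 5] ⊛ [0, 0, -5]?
y[0] = 5×0 = 0; y[1] = 5×0 + -4×0 = 0; y[2] = 5×-5 + -4×0 + -2×0 = -25; y[3] = -4×-5 + -2×0 + 5×0 = 20; y[4] = -2×-5 + 5×0 = 10; y[5] = 5×-5 = -25

[0, 0, -25, 20, 10, -25]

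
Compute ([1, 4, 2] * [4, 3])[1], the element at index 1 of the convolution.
Use y[k] = Σ_i a[i]·b[k-i] at k=1. y[1] = 1×3 + 4×4 = 19

19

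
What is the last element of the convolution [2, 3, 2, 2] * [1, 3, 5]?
Use y[k] = Σ_i a[i]·b[k-i] at k=5. y[5] = 2×5 = 10

10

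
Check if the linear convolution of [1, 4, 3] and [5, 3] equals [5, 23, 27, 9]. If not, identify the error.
Recompute linear convolution of [1, 4, 3] and [5, 3]: y[0] = 1×5 = 5; y[1] = 1×3 + 4×5 = 23; y[2] = 4×3 + 3×5 = 27; y[3] = 3×3 = 9 → [5, 23, 27, 9]. Given [5, 23, 27, 9] matches, so answer: Yes

Yes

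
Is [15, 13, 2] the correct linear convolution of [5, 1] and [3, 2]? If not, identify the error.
Recompute linear convolution of [5, 1] and [3, 2]: y[0] = 5×3 = 15; y[1] = 5×2 + 1×3 = 13; y[2] = 1×2 = 2 → [15, 13, 2]. Given [15, 13, 2] matches, so answer: Yes

Yes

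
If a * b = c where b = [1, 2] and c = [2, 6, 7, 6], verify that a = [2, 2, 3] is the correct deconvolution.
Forward-compute [2, 2, 3] * [1, 2]: c[0] = 2×1 = 2; c[1] = 2×2 + 2×1 = 6; c[2] = 2×2 + 3×1 = 7; c[3] = 3×2 = 6 → [2, 6, 7, 6]. Matches given c = [2, 6, 7, 6], so verified.

Verified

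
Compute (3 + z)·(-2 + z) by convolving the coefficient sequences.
Ascending coefficients: a = [3, 1], b = [-2, 1]. c[0] = 3×-2 = -6; c[1] = 3×1 + 1×-2 = 1; c[2] = 1×1 = 1. Result coefficients: [-6, 1, 1] → -6 + z + z^2

-6 + z + z^2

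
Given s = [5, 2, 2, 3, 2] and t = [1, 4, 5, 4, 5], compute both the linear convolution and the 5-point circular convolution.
Linear: y_lin[0] = 5×1 = 5; y_lin[1] = 5×4 + 2×1 = 22; y_lin[2] = 5×5 + 2×4 + 2×1 = 35; y_lin[3] = 5×4 + 2×5 + 2×4 + 3×1 = 41; y_lin[4] = 5×5 + 2×4 + 2×5 + 3×4 + 2×1 = 57; y_lin[5] = 2×5 + 2×4 + 3×5 + 2×4 = 41; y_lin[6] = 2×5 + 3×4 + 2×5 = 32; y_lin[7] = 3×5 + 2×4 = 23; y_lin[8] = 2×5 = 10 → [5, 22, 35, 41, 57, 41, 32, 23, 10]. Circular (length 5): y[0] = 5×1 + 2×5 + 2×4 + 3×5 + 2×4 = 46; y[1] = 5×4 + 2×1 + 2×5 + 3×4 + 2×5 = 54; y[2] = 5×5 + 2×4 + 2×1 + 3×5 + 2×4 = 58; y[3] = 5×4 + 2×5 + 2×4 + 3×1 + 2×5 = 51; y[4] = 5×5 + 2×4 + 2×5 + 3×4 + 2×1 = 57 → [46, 54, 58, 51, 57]

Linear: [5, 22, 35, 41, 57, 41, 32, 23, 10], Circular: [46, 54, 58, 51, 57]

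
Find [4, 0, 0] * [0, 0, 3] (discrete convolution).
y[0] = 4×0 = 0; y[1] = 4×0 + 0×0 = 0; y[2] = 4×3 + 0×0 + 0×0 = 12; y[3] = 0×3 + 0×0 = 0; y[4] = 0×3 = 0

[0, 0, 12, 0, 0]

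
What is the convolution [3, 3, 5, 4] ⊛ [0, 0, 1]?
y[0] = 3×0 = 0; y[1] = 3×0 + 3×0 = 0; y[2] = 3×1 + 3×0 + 5×0 = 3; y[3] = 3×1 + 5×0 + 4×0 = 3; y[4] = 5×1 + 4×0 = 5; y[5] = 4×1 = 4

[0, 0, 3, 3, 5, 4]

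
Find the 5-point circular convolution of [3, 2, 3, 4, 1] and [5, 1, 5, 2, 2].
Use y[k] = Σ_j a[j]·b[(k-j) mod 5]. y[0] = 3×5 + 2×2 + 3×2 + 4×5 + 1×1 = 46; y[1] = 3×1 + 2×5 + 3×2 + 4×2 + 1×5 = 32; y[2] = 3×5 + 2×1 + 3×5 + 4×2 + 1×2 = 42; y[3] = 3×2 + 2×5 + 3×1 + 4×5 + 1×2 = 41; y[4] = 3×2 + 2×2 + 3×5 + 4×1 + 1×5 = 34. Result: [46, 32, 42, 41, 34]

[46, 32, 42, 41, 34]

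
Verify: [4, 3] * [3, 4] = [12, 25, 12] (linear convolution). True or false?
Recompute linear convolution of [4, 3] and [3, 4]: y[0] = 4×3 = 12; y[1] = 4×4 + 3×3 = 25; y[2] = 3×4 = 12 → [12, 25, 12]. Given [12, 25, 12] matches, so answer: Yes

Yes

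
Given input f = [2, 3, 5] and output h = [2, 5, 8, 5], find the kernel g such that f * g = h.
Output length 4 = len(f) + len(g) - 1 ⇒ len(g) = 2. Solve g forward using g[k] = (h[k] - Σ_{i≥1} f[i]·g[k-i]) / f[0]: g[0] = h[0] / f[0] = 2 / 2 = 1; g[1] = (h[1] - 3×1) / f[0] = (5 - 3×1) / 2 = 1. So g = [1, 1]. Forward-check [2, 3, 5] * [1, 1]: h[0] = 2×1 = 2; h[1] = 2×1 + 3×1 = 5; h[2] = 3×1 + 5×1 = 8; h[3] = 5×1 = 5 → [2, 5, 8, 5] ✓

[1, 1]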